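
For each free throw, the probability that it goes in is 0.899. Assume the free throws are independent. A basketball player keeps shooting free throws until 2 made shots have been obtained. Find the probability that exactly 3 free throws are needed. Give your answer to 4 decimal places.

0.1633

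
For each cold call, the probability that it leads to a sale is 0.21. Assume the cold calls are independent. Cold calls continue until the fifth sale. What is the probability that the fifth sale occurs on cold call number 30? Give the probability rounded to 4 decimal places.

Y = trial on which the fifth success occurs; negative binomial, r=5, p=0.21.
P(Y=30) = C(29,4) · p^5 · (1−p)^25
= 23751 · 0.00040841 · 0.0027585 = 0.026758

0.0268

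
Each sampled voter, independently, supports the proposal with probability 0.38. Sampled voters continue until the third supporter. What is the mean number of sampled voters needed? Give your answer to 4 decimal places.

Y = total sampled voters until the third success; negative binomial with r=3, p=0.38.
E[Y] = r / p = 3 / 0.38 = 7.894737

7.8947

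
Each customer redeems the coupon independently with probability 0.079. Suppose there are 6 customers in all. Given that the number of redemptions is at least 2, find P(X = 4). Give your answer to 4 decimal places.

X ~ Binomial(6, 0.079). Want P(X=4 | X≥2) = P(X=4) / P(X≥2).
P(X=4) = C(6,4)·0.079^4·0.921^2 = 0.000496
P(X≥2) = 1 − 0.610320 − 0.314106 = 0.075574
Ratio = 0.000496 / 0.075574 = 0.006558

0.0066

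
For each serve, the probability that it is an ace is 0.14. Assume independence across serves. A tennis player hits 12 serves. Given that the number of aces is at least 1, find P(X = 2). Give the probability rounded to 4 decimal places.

X ~ Binomial(12, 0.14). Want P(X=2 | X≥1) = P(X=2) / P(X≥1).
P(X=2) = C(12,2)·0.14^2·0.86^10 = 0.286276
P(X≥1) = 1 − 0.163675 = 0.836325
Ratio = 0.286276 / 0.836325 = 0.342302

0.3423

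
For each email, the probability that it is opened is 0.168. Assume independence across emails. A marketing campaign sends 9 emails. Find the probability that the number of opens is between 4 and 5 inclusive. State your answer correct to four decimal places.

0.0481

X ~ Binomial(9, 0.168); P(4 ≤ X ≤ 5) = Σ C(9,k) p^k (1−p)^(9−k) over k:
  k=4: C(9,4)·0.168^4·0.832^5 = 0.040015
  k=5: C(9,5)·0.168^5·0.832^4 = 0.008080
Total = 0.048095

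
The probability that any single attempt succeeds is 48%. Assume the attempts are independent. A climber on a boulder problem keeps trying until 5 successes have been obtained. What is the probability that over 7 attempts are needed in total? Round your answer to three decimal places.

Needing more than 7 attempts ⇔ fewer than 5 successes in the first 7. With X ~ Binomial(7, 0.48), P(Y > 7) = P(X ≤ 4).
  k=0: C(7,0)·0.48^0·0.52^7 = 0.01028
  k=1: C(7,1)·0.48^1·0.52^6 = 0.06643
  k=2: C(7,2)·0.48^2·0.52^5 = 0.18396
  k=3: C(7,3)·0.48^3·0.52^4 = 0.28301
  k=4: C(7,4)·0.48^4·0.52^3 = 0.26124
P(X ≤ 4) = 0.80492

0.805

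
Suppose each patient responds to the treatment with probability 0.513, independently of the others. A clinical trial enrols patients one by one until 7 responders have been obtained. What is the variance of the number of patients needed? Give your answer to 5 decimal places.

Y = total patients until the seventh success; negative binomial with r=7, p=0.513.
Var(Y) = r(1−p)/p² = 7·0.487 / 0.513² = 12.9536534

12.95365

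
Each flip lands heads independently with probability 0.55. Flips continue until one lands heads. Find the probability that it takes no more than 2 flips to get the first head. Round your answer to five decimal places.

0.79750

Y = number of flips to the first success; geometric, p = 0.55.
P(Y ≤ 2) = 1 − (1−p)^2 = 1 − 0.2025000 = 0.7975000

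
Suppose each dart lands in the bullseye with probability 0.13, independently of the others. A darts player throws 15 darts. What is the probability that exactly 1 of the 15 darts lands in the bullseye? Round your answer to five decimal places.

X ~ Binomial(n=15, p=0.13).
P(X=1) = C(15,1) · p^1 · (1−p)^14
= 15 · 0.13 · 0.14232 = 0.2775263

0.27753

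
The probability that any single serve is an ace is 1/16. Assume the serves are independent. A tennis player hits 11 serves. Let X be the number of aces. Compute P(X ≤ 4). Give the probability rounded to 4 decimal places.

0.9997

X ~ Binomial(11, 0.0625); P(X ≤ 4) = Σ C(11,k) p^k (1−p)^(11−k) over k:
  k=0: C(11,0)·0.0625^0·0.9375^11 = 0.491682
  k=1: C(11,1)·0.0625^1·0.9375^10 = 0.360567
  k=2: C(11,2)·0.0625^2·0.9375^9 = 0.120189
  k=3: C(11,3)·0.0625^3·0.9375^8 = 0.024038
  k=4: C(11,4)·0.0625^4·0.9375^7 = 0.003205
Total = 0.999680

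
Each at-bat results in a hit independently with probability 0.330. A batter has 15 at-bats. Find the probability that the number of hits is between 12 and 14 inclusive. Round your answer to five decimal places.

0.00026

X ~ Binomial(15, 0.33); P(12 ≤ X ≤ 14) = Σ C(15,k) p^k (1−p)^(15−k) over k:
  k=12: C(15,12)·0.33^12·0.67^3 = 0.0002282
  k=13: C(15,13)·0.33^13·0.67^2 = 0.0000259
  k=14: C(15,14)·0.33^14·0.67^1 = 0.0000018
Total = 0.0002560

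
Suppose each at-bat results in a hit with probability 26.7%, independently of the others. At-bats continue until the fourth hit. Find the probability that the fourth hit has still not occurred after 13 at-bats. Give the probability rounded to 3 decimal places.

0.527

Needing more than 13 at-bats ⇔ fewer than 4 successes in the first 13. With X ~ Binomial(13, 0.267), P(Y > 13) = P(X ≤ 3).
  k=0: C(13,0)·0.267^0·0.733^13 = 0.01763
  k=1: C(13,1)·0.267^1·0.733^12 = 0.08350
  k=2: C(13,2)·0.267^2·0.733^11 = 0.18250
  k=3: C(13,3)·0.267^3·0.733^10 = 0.24375
P(X ≤ 3) = 0.52738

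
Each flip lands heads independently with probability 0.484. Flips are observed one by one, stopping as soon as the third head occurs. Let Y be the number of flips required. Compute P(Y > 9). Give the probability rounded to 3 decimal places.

0.107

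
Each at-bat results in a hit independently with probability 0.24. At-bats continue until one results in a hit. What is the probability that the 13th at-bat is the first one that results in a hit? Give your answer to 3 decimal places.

0.009

Geometric (trials to first success), p = 0.24.
P(Y = 13) = (1−p)^12 · p = 0.037133 · 0.24 = 0.00891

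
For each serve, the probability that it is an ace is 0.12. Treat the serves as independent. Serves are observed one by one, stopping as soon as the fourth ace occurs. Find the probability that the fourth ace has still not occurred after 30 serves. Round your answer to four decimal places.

0.5071

Needing more than 30 serves ⇔ fewer than 4 successes in the first 30. With X ~ Binomial(30, 0.12), P(Y > 30) = P(X ≤ 3).
  k=0: C(30,0)·0.12^0·0.88^30 = 0.021601
  k=1: C(30,1)·0.12^1·0.88^29 = 0.088369
  k=2: C(30,2)·0.12^2·0.88^28 = 0.174730
  k=3: C(30,3)·0.12^3·0.88^27 = 0.222383
P(X ≤ 3) = 0.507083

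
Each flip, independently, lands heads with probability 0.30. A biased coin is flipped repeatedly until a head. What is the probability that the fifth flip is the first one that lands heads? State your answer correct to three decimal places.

0.072

Geometric (trials to first success), p = 0.30.
P(Y = 5) = (1−p)^4 · p = 0.2401 · 0.30 = 0.07203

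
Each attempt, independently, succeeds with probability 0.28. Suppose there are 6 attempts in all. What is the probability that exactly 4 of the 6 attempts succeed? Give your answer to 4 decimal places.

0.0478

X ~ Binomial(n=6, p=0.28).
P(X=4) = C(6,4) · p^4 · (1−p)^2
= 15 · 0.0061466 · 0.5184 = 0.047796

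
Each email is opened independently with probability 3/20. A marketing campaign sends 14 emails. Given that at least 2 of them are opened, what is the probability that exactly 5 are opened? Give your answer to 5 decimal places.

0.05473

X ~ Binomial(14, 0.15). Want P(X=5 | X≥2) = P(X=5) / P(X≥2).
P(X=5) = C(14,5)·0.15^5·0.85^9 = 0.0352120
P(X≥2) = 1 − 0.1027697 − 0.2539015 = 0.6433288
Ratio = 0.0352120 / 0.6433288 = 0.0547341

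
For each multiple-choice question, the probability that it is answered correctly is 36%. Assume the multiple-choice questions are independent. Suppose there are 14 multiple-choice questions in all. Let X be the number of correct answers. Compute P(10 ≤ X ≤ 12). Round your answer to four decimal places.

0.0076

X ~ Binomial(14, 0.36); P(10 ≤ X ≤ 12) = Σ C(14,k) p^k (1−p)^(14−k) over k:
  k=10: C(14,10)·0.36^10·0.64^4 = 0.006140
  k=11: C(14,11)·0.36^11·0.64^3 = 0.001256
  k=12: C(14,12)·0.36^12·0.64^2 = 0.000177
Total = 0.007573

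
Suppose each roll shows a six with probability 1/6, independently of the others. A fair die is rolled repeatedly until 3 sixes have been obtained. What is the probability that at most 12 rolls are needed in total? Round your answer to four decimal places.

0.3226

Finishing within 12 rolls ⇔ at least 3 successes in the first 12. With X ~ Binomial(12, 0.166667), P(Y ≤ 12) = 1 − P(X ≤ 2).
  k=0: C(12,0)·0.166667^0·0.833333^12 = 0.112157
  k=1: C(12,1)·0.166667^1·0.833333^11 = 0.269176
  k=2: C(12,2)·0.166667^2·0.833333^10 = 0.296094
1 − 0.677426 = 0.322574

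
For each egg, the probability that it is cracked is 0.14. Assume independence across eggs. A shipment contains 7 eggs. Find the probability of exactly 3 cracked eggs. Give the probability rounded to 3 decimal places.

X ~ Binomial(n=7, p=0.14).
P(X=3) = C(7,3) · p^3 · (1−p)^4
= 35 · 0.002744 · 0.54701 = 0.05253

0.053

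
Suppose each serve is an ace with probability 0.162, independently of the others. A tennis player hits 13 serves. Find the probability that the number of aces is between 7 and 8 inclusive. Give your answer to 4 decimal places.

X ~ Binomial(13, 0.162); P(7 ≤ X ≤ 8) = Σ C(13,k) p^k (1−p)^(13−k) over k:
  k=7: C(13,7)·0.162^7·0.838^6 = 0.001740
  k=8: C(13,8)·0.162^8·0.838^5 = 0.000252
Total = 0.001992

0.0020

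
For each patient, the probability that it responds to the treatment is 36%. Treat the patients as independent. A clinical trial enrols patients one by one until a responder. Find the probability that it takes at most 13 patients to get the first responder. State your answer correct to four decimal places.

Y = number of patients to the first success; geometric, p = 0.36.
P(Y ≤ 13) = 1 − (1−p)^13 = 1 − 0.003022 = 0.996978

0.9970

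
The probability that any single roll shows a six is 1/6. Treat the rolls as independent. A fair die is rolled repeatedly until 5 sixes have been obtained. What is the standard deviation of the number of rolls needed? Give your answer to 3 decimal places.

12.247

Y = total rolls until the fifth success; negative binomial with r=5, p=0.166667.
SD(Y) = √[r(1−p)/p²] = √(150.00000) = 12.24745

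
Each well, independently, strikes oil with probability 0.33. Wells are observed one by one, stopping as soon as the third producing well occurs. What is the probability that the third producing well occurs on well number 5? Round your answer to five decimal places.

0.09679

Y = trial on which the third success occurs; negative binomial, r=3, p=0.33.
P(Y=5) = C(4,2) · p^3 · (1−p)^2
= 6 · 0.035937 · 0.4489 = 0.0967927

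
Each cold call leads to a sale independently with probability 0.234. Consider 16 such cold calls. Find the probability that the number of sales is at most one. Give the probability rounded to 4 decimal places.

X ~ Binomial(16, 0.234); P(X ≤ 1) = Σ C(16,k) p^k (1−p)^(16−k) over k:
  k=0: C(16,0)·0.234^0·0.766^16 = 0.014049
  k=1: C(16,1)·0.234^1·0.766^15 = 0.068670
Total = 0.082720

0.0827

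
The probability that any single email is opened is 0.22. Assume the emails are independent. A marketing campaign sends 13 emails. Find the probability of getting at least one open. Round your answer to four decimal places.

0.9604

P(at least one) = 1 − P(none) = 1 − (1 − 0.22)^13
= 1 − 0.039558 = 0.960442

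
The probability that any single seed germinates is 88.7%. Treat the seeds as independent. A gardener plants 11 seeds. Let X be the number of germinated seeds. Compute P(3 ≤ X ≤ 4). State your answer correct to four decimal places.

0.0001

X ~ Binomial(11, 0.887); P(3 ≤ X ≤ 4) = Σ C(11,k) p^k (1−p)^(11−k) over k:
  k=3: C(11,3)·0.887^3·0.113^8 = 0.000003
  k=4: C(11,4)·0.887^4·0.113^7 = 0.000048
Total = 0.000051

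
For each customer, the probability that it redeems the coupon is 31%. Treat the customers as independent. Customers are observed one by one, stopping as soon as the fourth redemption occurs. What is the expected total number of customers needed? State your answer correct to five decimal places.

12.90323

Y = total customers until the fourth success; negative binomial with r=4, p=0.31.
E[Y] = r / p = 4 / 0.31 = 12.9032258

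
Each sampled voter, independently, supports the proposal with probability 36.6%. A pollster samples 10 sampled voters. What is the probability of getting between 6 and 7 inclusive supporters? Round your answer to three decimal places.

X ~ Binomial(10, 0.366); P(6 ≤ X ≤ 7) = Σ C(10,k) p^k (1−p)^(10−k) over k:
  k=6: C(10,6)·0.366^6·0.634^4 = 0.08156
  k=7: C(10,7)·0.366^7·0.634^3 = 0.02690
Total = 0.10846

0.108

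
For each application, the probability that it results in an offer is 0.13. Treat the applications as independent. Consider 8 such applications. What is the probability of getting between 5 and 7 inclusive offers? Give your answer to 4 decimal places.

X ~ Binomial(8, 0.13); P(5 ≤ X ≤ 7) = Σ C(8,k) p^k (1−p)^(8−k) over k:
  k=5: C(8,5)·0.13^5·0.87^3 = 0.001369
  k=6: C(8,6)·0.13^6·0.87^2 = 0.000102
  k=7: C(8,7)·0.13^7·0.87^1 = 0.000004
Total = 0.001476

0.0015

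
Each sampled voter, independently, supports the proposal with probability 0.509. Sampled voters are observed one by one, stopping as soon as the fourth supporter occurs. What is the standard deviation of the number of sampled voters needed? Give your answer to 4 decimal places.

2.7533

Y = total sampled voters until the fourth success; negative binomial with r=4, p=0.509.
SD(Y) = √[r(1−p)/p²] = √(7.580641) = 2.753296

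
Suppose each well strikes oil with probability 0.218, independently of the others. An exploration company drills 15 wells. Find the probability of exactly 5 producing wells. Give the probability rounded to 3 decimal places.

X ~ Binomial(n=15, p=0.218).
P(X=5) = C(15,5) · p^5 · (1−p)^10
= 3003 · 0.00049236 · 0.08552 = 0.12645

0.126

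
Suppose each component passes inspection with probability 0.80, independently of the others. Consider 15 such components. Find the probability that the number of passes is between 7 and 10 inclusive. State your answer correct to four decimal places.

0.1634

X ~ Binomial(15, 0.80); P(7 ≤ X ≤ 10) = Σ C(15,k) p^k (1−p)^(15−k) over k:
  k=7: C(15,7)·0.80^7·0.20^8 = 0.003455
  k=8: C(15,8)·0.80^8·0.20^7 = 0.013819
  k=9: C(15,9)·0.80^9·0.20^6 = 0.042993
  k=10: C(15,10)·0.80^10·0.20^5 = 0.103182
Total = 0.163449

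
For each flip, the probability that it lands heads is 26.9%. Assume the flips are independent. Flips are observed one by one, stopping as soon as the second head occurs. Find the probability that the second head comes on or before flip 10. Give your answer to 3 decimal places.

0.796

Finishing within 10 flips ⇔ at least 2 successes in the first 10. With X ~ Binomial(10, 0.269), P(Y ≤ 10) = 1 − P(X ≤ 1).
  k=0: C(10,0)·0.269^0·0.731^10 = 0.04357
  k=1: C(10,1)·0.269^1·0.731^9 = 0.16033
1 − 0.20390 = 0.79610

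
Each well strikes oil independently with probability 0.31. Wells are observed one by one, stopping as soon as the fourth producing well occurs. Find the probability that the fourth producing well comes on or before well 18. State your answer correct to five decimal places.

0.85676

Finishing within 18 wells ⇔ at least 4 successes in the first 18. With X ~ Binomial(18, 0.31), P(Y ≤ 18) = 1 − P(X ≤ 3).
  k=0: C(18,0)·0.31^0·0.69^18 = 0.0012569
  k=1: C(18,1)·0.31^1·0.69^17 = 0.0101641
  k=2: C(18,2)·0.31^2·0.69^16 = 0.0388151
  k=3: C(18,3)·0.31^3·0.69^15 = 0.0930061
1 − 0.1432421 = 0.8567579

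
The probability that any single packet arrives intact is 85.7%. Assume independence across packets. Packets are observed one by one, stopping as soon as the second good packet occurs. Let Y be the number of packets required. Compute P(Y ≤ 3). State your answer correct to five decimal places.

Finishing within 3 packets ⇔ at least 2 successes in the first 3. With X ~ Binomial(3, 0.857), P(Y ≤ 3) = 1 − P(X ≤ 1).
  k=0: C(3,0)·0.857^0·0.143^3 = 0.0029242
  k=1: C(3,1)·0.857^1·0.143^2 = 0.0525744
1 − 0.0554986 = 0.9445014

0.94450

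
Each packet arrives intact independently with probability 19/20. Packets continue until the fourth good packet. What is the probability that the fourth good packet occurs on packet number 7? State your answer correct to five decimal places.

0.00204

Y = trial on which the fourth success occurs; negative binomial, r=4, p=0.95.
P(Y=7) = C(6,3) · p^4 · (1−p)^3
= 20 · 0.81451 · 0.000125 = 0.0020363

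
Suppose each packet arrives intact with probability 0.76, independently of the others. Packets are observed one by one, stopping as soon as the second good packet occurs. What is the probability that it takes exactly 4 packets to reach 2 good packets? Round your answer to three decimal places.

Y = trial on which the second success occurs; negative binomial, r=2, p=0.76.
P(Y=4) = C(3,1) · p^2 · (1−p)^2
= 3 · 0.5776 · 0.0576 = 0.09981

0.100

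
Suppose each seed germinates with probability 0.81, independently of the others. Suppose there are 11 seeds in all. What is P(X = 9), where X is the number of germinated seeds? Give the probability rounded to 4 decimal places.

0.2980

X ~ Binomial(n=11, p=0.81).
P(X=9) = C(11,9) · p^9 · (1−p)^2
= 55 · 0.15009 · 0.0361 = 0.298013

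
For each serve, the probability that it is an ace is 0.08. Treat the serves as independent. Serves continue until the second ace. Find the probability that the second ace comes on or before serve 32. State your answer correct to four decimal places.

0.7376

Finishing within 32 serves ⇔ at least 2 successes in the first 32. With X ~ Binomial(32, 0.08), P(Y ≤ 32) = 1 − P(X ≤ 1).
  k=0: C(32,0)·0.08^0·0.92^32 = 0.069376
  k=1: C(32,1)·0.08^1·0.92^31 = 0.193047
1 − 0.262423 = 0.737577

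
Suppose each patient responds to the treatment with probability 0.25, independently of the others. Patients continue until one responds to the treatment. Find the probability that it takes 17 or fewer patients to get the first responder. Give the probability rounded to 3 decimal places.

0.992

Y = number of patients to the first success; geometric, p = 0.25.
P(Y ≤ 17) = 1 − (1−p)^17 = 1 − 0.00752 = 0.99248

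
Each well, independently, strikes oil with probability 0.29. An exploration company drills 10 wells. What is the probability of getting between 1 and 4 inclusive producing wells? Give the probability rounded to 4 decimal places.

X ~ Binomial(10, 0.29); P(1 ≤ X ≤ 4) = Σ C(10,k) p^k (1−p)^(10−k) over k:
  k=1: C(10,1)·0.29^1·0.71^9 = 0.132961
  k=2: C(10,2)·0.29^2·0.71^8 = 0.244385
  k=3: C(10,3)·0.29^3·0.71^7 = 0.266185
  k=4: C(10,4)·0.29^4·0.71^6 = 0.190266
Total = 0.833797

0.8338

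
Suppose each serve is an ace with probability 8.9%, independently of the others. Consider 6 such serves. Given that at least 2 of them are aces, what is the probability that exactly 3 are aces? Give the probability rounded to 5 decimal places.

0.11424

X ~ Binomial(6, 0.089). Want P(X=3 | X≥2) = P(X=3) / P(X≥2).
P(X=3) = C(6,3)·0.089^3·0.911^3 = 0.0106599
P(X≥2) = 1 − 0.5716237 − 0.3350681 = 0.0933081
Ratio = 0.0106599 / 0.0933081 = 0.1142446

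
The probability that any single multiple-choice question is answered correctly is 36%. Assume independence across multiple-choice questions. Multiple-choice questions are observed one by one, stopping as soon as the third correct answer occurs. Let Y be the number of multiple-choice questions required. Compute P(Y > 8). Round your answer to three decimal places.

0.404

Needing more than 8 multiple-choice questions ⇔ fewer than 3 successes in the first 8. With X ~ Binomial(8, 0.36), P(Y > 8) = P(X ≤ 2).
  k=0: C(8,0)·0.36^0·0.64^8 = 0.02815
  k=1: C(8,1)·0.36^1·0.64^7 = 0.12666
  k=2: C(8,2)·0.36^2·0.64^6 = 0.24937
P(X ≤ 2) = 0.40418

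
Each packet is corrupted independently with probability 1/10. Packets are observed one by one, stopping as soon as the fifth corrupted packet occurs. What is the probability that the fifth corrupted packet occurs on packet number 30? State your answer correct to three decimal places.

Y = trial on which the fifth success occurs; negative binomial, r=5, p=0.10.
P(Y=30) = C(29,4) · p^5 · (1−p)^25
= 23751 · 1e-05 · 0.07179 = 0.01705

0.017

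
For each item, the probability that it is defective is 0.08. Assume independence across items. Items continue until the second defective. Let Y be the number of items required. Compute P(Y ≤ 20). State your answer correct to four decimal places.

0.4831

Finishing within 20 items ⇔ at least 2 successes in the first 20. With X ~ Binomial(20, 0.08), P(Y ≤ 20) = 1 − P(X ≤ 1).
  k=0: C(20,0)·0.08^0·0.92^20 = 0.188693
  k=1: C(20,1)·0.08^1·0.92^19 = 0.328162
1 − 0.516856 = 0.483144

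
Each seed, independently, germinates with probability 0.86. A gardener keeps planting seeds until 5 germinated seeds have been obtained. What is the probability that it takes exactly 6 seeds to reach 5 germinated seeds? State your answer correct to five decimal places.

0.32930

Y = trial on which the fifth success occurs; negative binomial, r=5, p=0.86.
P(Y=6) = C(5,4) · p^5 · (1−p)^1
= 5 · 0.47043 · 0.14 = 0.3292989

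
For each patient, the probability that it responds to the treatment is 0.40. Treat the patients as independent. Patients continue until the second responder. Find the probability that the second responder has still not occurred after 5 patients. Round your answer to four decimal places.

0.3370

Needing more than 5 patients ⇔ fewer than 2 successes in the first 5. With X ~ Binomial(5, 0.40), P(Y > 5) = P(X ≤ 1).
  k=0: C(5,0)·0.40^0·0.60^5 = 0.077760
  k=1: C(5,1)·0.40^1·0.60^4 = 0.259200
P(X ≤ 1) = 0.336960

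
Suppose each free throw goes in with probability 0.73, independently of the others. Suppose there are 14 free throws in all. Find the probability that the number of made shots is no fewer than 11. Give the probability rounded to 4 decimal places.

0.4521

X ~ Binomial(14, 0.73); P(X ≥ 11) = Σ C(14,k) p^k (1−p)^(14−k) over k:
  k=11: C(14,11)·0.73^11·0.27^3 = 0.224773
  k=12: C(14,12)·0.73^12·0.27^2 = 0.151930
  k=13: C(14,13)·0.73^13·0.27^1 = 0.063196
  k=14: C(14,14)·0.73^14·0.27^0 = 0.012205
Total = 0.452103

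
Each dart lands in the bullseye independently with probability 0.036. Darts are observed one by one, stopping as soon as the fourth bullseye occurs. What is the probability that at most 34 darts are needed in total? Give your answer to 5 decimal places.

Finishing within 34 darts ⇔ at least 4 successes in the first 34. With X ~ Binomial(34, 0.036), P(Y ≤ 34) = 1 − P(X ≤ 3).
  k=0: C(34,0)·0.036^0·0.964^34 = 0.2874876
  k=1: C(34,1)·0.036^1·0.964^33 = 0.3650258
  k=2: C(34,2)·0.036^2·0.964^32 = 0.2249225
  k=3: C(34,3)·0.036^3·0.964^31 = 0.0895957
1 − 0.9670316 = 0.0329684

0.03297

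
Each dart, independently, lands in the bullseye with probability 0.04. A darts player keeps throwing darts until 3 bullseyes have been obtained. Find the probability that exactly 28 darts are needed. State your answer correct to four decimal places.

0.0081

Y = trial on which the third success occurs; negative binomial, r=3, p=0.04.
P(Y=28) = C(27,2) · p^3 · (1−p)^25
= 351 · 6.4e-05 · 0.3604 = 0.008096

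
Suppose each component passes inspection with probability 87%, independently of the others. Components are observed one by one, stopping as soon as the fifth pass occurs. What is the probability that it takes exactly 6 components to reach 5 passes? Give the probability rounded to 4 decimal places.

0.3240

Y = trial on which the fifth success occurs; negative binomial, r=5, p=0.87.
P(Y=6) = C(5,4) · p^5 · (1−p)^1
= 5 · 0.49842 · 0.13 = 0.323974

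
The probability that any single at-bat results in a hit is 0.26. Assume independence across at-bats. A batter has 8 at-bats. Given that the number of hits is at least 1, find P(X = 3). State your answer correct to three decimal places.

0.240

X ~ Binomial(8, 0.26). Want P(X=3 | X≥1) = P(X=3) / P(X≥1).
P(X=3) = C(8,3)·0.26^3·0.74^5 = 0.21841
P(X≥1) = 1 − 0.08992 = 0.91008
Ratio = 0.21841 / 0.91008 = 0.23999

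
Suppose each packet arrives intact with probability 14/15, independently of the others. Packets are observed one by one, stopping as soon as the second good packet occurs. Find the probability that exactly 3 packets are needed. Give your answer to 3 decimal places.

0.116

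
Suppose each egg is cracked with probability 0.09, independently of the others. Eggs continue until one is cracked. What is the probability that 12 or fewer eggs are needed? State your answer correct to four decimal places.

Y = number of eggs to the first success; geometric, p = 0.09.
P(Y ≤ 12) = 1 − (1−p)^12 = 1 − 0.322475 = 0.677525

0.6775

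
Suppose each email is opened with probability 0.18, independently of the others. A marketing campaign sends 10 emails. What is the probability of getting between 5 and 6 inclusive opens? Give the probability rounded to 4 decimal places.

0.0209

X ~ Binomial(10, 0.18); P(5 ≤ X ≤ 6) = Σ C(10,k) p^k (1−p)^(10−k) over k:
  k=5: C(10,5)·0.18^5·0.82^5 = 0.017654
  k=6: C(10,6)·0.18^6·0.82^4 = 0.003229
Total = 0.020883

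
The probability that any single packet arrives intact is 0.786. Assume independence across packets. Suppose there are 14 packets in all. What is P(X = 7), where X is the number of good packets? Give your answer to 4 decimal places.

0.0131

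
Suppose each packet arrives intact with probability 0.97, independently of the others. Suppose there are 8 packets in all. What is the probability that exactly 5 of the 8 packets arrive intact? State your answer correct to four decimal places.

X ~ Binomial(n=8, p=0.97).
P(X=5) = C(8,5) · p^5 · (1−p)^3
= 56 · 0.85873 · 2.7e-05 = 0.001298

0.0013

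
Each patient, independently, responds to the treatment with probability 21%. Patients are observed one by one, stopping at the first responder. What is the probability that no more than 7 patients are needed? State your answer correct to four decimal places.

0.8080

Y = number of patients to the first success; geometric, p = 0.21.
P(Y ≤ 7) = 1 − (1−p)^7 = 1 − 0.192039 = 0.807961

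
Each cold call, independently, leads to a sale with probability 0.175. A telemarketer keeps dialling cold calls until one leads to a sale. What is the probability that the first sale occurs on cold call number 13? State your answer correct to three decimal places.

Geometric (trials to first success), p = 0.175.
P(Y = 13) = (1−p)^12 · p = 0.099414 · 0.175 = 0.01740

0.017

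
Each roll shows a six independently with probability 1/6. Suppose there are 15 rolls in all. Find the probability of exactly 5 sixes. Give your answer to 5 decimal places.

X ~ Binomial(n=15, p=0.166667).
P(X=5) = C(15,5) · p^5 · (1−p)^10
= 3003 · 0.0001286 · 0.16151 = 0.0623716

0.06237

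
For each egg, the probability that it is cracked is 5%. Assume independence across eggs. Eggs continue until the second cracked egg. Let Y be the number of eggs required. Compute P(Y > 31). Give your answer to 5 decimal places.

0.53660

Needing more than 31 eggs ⇔ fewer than 2 successes in the first 31. With X ~ Binomial(31, 0.05), P(Y > 31) = P(X ≤ 1).
  k=0: C(31,0)·0.05^0·0.95^31 = 0.2039068
  k=1: C(31,1)·0.05^1·0.95^30 = 0.3326901
P(X ≤ 1) = 0.5365969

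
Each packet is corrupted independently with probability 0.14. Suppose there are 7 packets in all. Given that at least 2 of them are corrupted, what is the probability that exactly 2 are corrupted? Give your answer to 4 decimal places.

0.7576

X ~ Binomial(7, 0.14). Want P(X=2 | X≥2) = P(X=2) / P(X≥2).
P(X=2) = C(7,2)·0.14^2·0.86^5 = 0.193628
P(X≥2) = 1 − 0.347928 − 0.396476 = 0.255596
Ratio = 0.193628 / 0.255596 = 0.757553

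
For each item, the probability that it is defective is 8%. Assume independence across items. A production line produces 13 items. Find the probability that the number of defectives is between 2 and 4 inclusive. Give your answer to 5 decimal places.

0.27694

X ~ Binomial(13, 0.08); P(2 ≤ X ≤ 4) = Σ C(13,k) p^k (1−p)^(13−k) over k:
  k=2: C(13,2)·0.08^2·0.92^11 = 0.1994990
  k=3: C(13,3)·0.08^3·0.92^10 = 0.0636084
  k=4: C(13,4)·0.08^4·0.92^9 = 0.0138279
Total = 0.2769353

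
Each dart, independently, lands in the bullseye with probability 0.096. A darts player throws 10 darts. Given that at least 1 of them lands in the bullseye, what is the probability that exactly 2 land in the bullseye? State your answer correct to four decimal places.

0.2911

X ~ Binomial(10, 0.096). Want P(X=2 | X≥1) = P(X=2) / P(X≥1).
P(X=2) = C(10,2)·0.096^2·0.904^8 = 0.184970
P(X≥1) = 1 − 0.364489 = 0.635511
Ratio = 0.184970 / 0.635511 = 0.291058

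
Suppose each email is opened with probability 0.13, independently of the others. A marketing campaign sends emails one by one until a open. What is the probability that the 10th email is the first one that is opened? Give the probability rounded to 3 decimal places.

0.037

Geometric (trials to first success), p = 0.13.
P(Y = 10) = (1−p)^9 · p = 0.28554 · 0.13 = 0.03712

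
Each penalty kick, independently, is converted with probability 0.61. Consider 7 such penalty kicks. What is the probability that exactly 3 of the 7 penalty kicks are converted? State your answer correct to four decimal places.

0.1838

X ~ Binomial(n=7, p=0.61).
P(X=3) = C(7,3) · p^3 · (1−p)^4
= 35 · 0.22698 · 0.023134 = 0.183788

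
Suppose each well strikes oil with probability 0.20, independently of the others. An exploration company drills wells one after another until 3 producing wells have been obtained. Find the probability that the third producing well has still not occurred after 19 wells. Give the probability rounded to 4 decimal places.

Needing more than 19 wells ⇔ fewer than 3 successes in the first 19. With X ~ Binomial(19, 0.20), P(Y > 19) = P(X ≤ 2).
  k=0: C(19,0)·0.20^0·0.80^19 = 0.014412
  k=1: C(19,1)·0.20^1·0.80^18 = 0.068455
  k=2: C(19,2)·0.20^2·0.80^17 = 0.154023
P(X ≤ 2) = 0.236889

0.2369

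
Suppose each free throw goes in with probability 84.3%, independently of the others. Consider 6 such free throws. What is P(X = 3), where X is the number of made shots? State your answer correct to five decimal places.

X ~ Binomial(n=6, p=0.843).
P(X=3) = C(6,3) · p^3 · (1−p)^3
= 20 · 0.59908 · 0.0038699 = 0.0463673

0.04637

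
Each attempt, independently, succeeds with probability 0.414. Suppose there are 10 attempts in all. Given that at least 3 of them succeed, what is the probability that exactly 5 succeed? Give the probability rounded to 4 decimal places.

0.2479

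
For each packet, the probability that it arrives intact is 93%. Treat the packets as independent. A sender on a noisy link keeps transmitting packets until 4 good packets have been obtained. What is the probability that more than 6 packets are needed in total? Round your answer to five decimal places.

0.00584

Needing more than 6 packets ⇔ fewer than 4 successes in the first 6. With X ~ Binomial(6, 0.93), P(Y > 6) = P(X ≤ 3).
  k=0: C(6,0)·0.93^0·0.07^6 = 0.0000001
  k=1: C(6,1)·0.93^1·0.07^5 = 0.0000094
  k=2: C(6,2)·0.93^2·0.07^4 = 0.0003115
  k=3: C(6,3)·0.93^3·0.07^3 = 0.0055179
P(X ≤ 3) = 0.0058389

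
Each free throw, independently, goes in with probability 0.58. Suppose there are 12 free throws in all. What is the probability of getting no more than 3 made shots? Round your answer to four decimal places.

X ~ Binomial(12, 0.58); P(X ≤ 3) = Σ C(12,k) p^k (1−p)^(12−k) over k:
  k=0: C(12,0)·0.58^0·0.42^12 = 0.000030
  k=1: C(12,1)·0.58^1·0.42^11 = 0.000499
  k=2: C(12,2)·0.58^2·0.42^10 = 0.003792
  k=3: C(12,3)·0.58^3·0.42^9 = 0.017456
Total = 0.021778

0.0218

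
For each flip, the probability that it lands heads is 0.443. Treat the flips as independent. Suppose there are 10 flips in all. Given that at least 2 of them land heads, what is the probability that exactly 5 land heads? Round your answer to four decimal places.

0.2366

X ~ Binomial(10, 0.443). Want P(X=5 | X≥2) = P(X=5) / P(X≥2).
P(X=5) = C(10,5)·0.443^5·0.557^5 = 0.230513
P(X≥2) = 1 − 0.002874 − 0.022861 = 0.974264
Ratio = 0.230513 / 0.974264 = 0.236602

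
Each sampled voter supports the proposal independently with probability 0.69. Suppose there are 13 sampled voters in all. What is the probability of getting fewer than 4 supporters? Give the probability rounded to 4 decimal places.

X ~ Binomial(13, 0.69); P(X ≤ 3) = Σ C(13,k) p^k (1−p)^(13−k) over k:
  k=0: C(13,0)·0.69^0·0.31^13 = 0.000000
  k=1: C(13,1)·0.69^1·0.31^12 = 0.000007
  k=2: C(13,2)·0.69^2·0.31^11 = 0.000094
  k=3: C(13,3)·0.69^3·0.31^10 = 0.000770
Total = 0.000872

0.0009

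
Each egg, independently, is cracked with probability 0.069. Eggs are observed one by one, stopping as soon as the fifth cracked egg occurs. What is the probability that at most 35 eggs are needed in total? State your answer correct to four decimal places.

0.0905

Finishing within 35 eggs ⇔ at least 5 successes in the first 35. With X ~ Binomial(35, 0.069), P(Y ≤ 35) = 1 − P(X ≤ 4).
  k=0: C(35,0)·0.069^0·0.931^35 = 0.081892
  k=1: C(35,1)·0.069^1·0.931^34 = 0.212425
  k=2: C(35,2)·0.069^2·0.931^33 = 0.267642
  k=3: C(35,3)·0.069^3·0.931^32 = 0.218196
  k=4: C(35,4)·0.069^4·0.931^31 = 0.129371
1 − 0.909526 = 0.090474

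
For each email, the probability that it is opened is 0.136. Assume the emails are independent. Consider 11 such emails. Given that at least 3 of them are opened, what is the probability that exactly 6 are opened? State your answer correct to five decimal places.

X ~ Binomial(11, 0.136). Want P(X=6 | X≥3) = P(X=6) / P(X≥3).
P(X=6) = C(11,6)·0.136^6·0.864^5 = 0.0014075
P(X≥3) = 1 − 0.2002863 − 0.3467920 − 0.2729381 = 0.1799837
Ratio = 0.0014075 / 0.1799837 = 0.0078201

0.00782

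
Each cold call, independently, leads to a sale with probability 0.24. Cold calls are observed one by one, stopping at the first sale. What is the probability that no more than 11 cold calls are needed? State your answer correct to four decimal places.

0.9511

Y = number of cold calls to the first success; geometric, p = 0.24.
P(Y ≤ 11) = 1 − (1−p)^11 = 1 − 0.048860 = 0.951140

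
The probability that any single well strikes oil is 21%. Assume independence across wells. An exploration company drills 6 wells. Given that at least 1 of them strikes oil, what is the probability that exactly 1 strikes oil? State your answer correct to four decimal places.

0.5122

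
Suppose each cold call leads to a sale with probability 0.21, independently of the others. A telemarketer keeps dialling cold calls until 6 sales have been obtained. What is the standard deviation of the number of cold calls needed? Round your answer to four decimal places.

10.3674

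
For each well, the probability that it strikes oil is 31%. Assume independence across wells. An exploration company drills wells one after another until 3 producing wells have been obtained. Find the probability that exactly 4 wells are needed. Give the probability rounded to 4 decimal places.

0.0617

Y = trial on which the third success occurs; negative binomial, r=3, p=0.31.
P(Y=4) = C(3,2) · p^3 · (1−p)^1
= 3 · 0.029791 · 0.69 = 0.061667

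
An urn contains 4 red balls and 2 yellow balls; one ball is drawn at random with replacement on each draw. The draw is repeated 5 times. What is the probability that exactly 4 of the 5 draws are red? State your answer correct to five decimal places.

0.32922

X ~ Binomial(n=5, p=0.666667).
P(X=4) = C(5,4) · p^4 · (1−p)^1
= 5 · 0.19753 · 0.33333 = 0.3292181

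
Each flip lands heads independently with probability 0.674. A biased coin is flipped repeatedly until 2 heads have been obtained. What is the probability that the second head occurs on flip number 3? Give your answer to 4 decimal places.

Y = trial on which the second success occurs; negative binomial, r=2, p=0.674.
P(Y=3) = C(2,1) · p^2 · (1−p)^1
= 2 · 0.45428 · 0.326 = 0.296188

0.2962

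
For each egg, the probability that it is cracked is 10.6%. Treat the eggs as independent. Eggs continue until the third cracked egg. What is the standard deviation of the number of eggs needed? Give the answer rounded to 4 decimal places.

Y = total eggs until the third success; negative binomial with r=3, p=0.106.
SD(Y) = √[r(1−p)/p²] = √(238.697045) = 15.449823

15.4498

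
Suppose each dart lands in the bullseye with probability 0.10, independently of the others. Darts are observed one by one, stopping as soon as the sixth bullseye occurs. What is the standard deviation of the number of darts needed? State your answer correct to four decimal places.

23.2379

Y = total darts until the sixth success; negative binomial with r=6, p=0.10.
SD(Y) = √[r(1−p)/p²] = √(540.000000) = 23.237900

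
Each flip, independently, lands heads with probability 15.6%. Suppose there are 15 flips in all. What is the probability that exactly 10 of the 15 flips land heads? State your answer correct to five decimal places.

0.00001

X ~ Binomial(n=15, p=0.156).
P(X=10) = C(15,10) · p^10 · (1−p)^5
= 3003 · 8.5358e-09 · 0.42826 = 0.0000110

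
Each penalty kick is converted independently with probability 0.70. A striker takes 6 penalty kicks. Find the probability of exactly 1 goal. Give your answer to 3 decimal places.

0.010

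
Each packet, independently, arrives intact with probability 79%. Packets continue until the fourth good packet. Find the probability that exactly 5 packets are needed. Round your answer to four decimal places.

0.3272

Y = trial on which the fourth success occurs; negative binomial, r=4, p=0.79.
P(Y=5) = C(4,3) · p^4 · (1−p)^1
= 4 · 0.3895 · 0.21 = 0.327181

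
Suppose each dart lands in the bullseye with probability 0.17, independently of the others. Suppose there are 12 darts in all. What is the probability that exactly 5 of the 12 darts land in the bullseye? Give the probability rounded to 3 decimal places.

0.031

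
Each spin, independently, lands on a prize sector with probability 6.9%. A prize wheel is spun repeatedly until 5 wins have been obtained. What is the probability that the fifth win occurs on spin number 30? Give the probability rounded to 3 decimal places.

0.006

Y = trial on which the fifth success occurs; negative binomial, r=5, p=0.069.
P(Y=30) = C(29,4) · p^5 · (1−p)^25
= 23751 · 1.564e-06 · 0.16739 = 0.00622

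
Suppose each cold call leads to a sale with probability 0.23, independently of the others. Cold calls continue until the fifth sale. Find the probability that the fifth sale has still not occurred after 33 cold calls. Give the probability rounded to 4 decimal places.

0.0950

Needing more than 33 cold calls ⇔ fewer than 5 successes in the first 33. With X ~ Binomial(33, 0.23), P(Y > 33) = P(X ≤ 4).
  k=0: C(33,0)·0.23^0·0.77^33 = 0.000180
  k=1: C(33,1)·0.23^1·0.77^32 = 0.001770
  k=2: C(33,2)·0.23^2·0.77^31 = 0.008459
  k=3: C(33,3)·0.23^3·0.77^30 = 0.026108
  k=4: C(33,4)·0.23^4·0.77^29 = 0.058490
P(X ≤ 4) = 0.095006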